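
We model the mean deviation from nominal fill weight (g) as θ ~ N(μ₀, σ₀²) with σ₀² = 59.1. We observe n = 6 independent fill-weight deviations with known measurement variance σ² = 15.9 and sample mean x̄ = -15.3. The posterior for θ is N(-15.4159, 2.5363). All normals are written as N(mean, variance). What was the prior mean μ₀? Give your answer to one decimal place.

With known observation variance, the Normal–Normal posterior has precision τ_n = τ₀ + n/σ² and mean μ_n = (τ₀μ₀ + (n/σ²)x̄)/τ_n.
Here τ₀ = 1/59.1 = 0.016920 and τ_data = 6/15.9 = 0.377358, so τ_n = 0.394278.
Rearranging for μ₀: μ₀ = (μ_n·τ_n − τ_data·x̄)/τ₀ = (-15.4159·0.394278 − 0.377358·-15.3) / 0.016920 = -0.304573/0.016920 ≈ -18.0.

μ₀ = -18.0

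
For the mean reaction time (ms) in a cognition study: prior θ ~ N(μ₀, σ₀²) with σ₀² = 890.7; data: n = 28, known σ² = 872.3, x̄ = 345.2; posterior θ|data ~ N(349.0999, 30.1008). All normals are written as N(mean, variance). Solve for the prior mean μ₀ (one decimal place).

μ₀ = 460.6

With known observation variance, the Normal–Normal posterior has precision τ_n = τ₀ + n/σ² and mean μ_n = (τ₀μ₀ + (n/σ²)x̄)/τ_n.
Here τ₀ = 1/890.7 = 0.001123 and τ_data = 28/872.3 = 0.032099, so τ_n = 0.033222.
Rearranging for μ₀: μ₀ = (μ_n·τ_n − τ_data·x̄)/τ₀ = (349.0999·0.033222 − 0.032099·345.2) / 0.001123 = 0.517222/0.001123 ≈ 460.6.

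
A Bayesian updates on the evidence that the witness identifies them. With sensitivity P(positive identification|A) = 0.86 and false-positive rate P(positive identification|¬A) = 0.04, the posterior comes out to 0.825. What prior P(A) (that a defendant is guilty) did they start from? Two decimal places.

Bayes' rule in odds form gives O(A|E) = O(A)·[P(E|A)/P(E|¬A)], hence O(A) = O(A|E)/LR.
Posterior odds = 0.825/(1−0.825) = 4.7143. LR = 0.86/0.04 = 21.5000.
Prior odds = 4.7143/21.5000 = 0.2193, so P(A) = 0.2193/(1+0.2193) ≈ 0.18.

P(A) = 0.18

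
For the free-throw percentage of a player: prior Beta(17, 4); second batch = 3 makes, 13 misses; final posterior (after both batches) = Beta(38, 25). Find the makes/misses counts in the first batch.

18 makes and 8 misses

Because Beta–binomial updating is additive in the counts, the combined data contributed (α_post−α_prior, β_post−β_prior) successes and failures.
Total across both batches: 38−17=21 makes, 25−4=21 misses.
Subtract the second batch: 21−3=18 makes and 21−13=8 misses.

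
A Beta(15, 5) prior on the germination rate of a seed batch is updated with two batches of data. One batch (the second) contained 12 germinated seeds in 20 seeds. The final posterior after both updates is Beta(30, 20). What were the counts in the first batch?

Because Beta–binomial updating is additive in the counts, the combined data contributed (α_post−α_prior, β_post−β_prior) successes and failures.
Total across both batches: 30−15=15 germinated seeds, 20−5=15 non-germinating seeds.
Subtract the second batch: 15−12=3 germinated seeds and 15−8=7 non-germinating seeds.

3 germinated seeds and 7 non-germinating seeds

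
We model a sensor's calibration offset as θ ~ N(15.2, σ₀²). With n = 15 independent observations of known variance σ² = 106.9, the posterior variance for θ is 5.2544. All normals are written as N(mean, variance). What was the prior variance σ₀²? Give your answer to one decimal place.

σ₀² = 20.0

Posterior precision equals prior precision plus data precision: 1/σ_n² = 1/σ₀² + n/σ².
So 1/σ₀² = 1/5.2544 − 15/106.9 = 0.190317 − 0.140318 = 0.049999.
Hence σ₀² = 1/0.049999 ≈ 20.0.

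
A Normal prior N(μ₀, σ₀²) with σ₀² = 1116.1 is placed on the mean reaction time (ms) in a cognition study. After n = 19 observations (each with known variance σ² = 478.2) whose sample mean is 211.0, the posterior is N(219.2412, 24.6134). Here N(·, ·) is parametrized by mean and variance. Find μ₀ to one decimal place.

The posterior mean is a precision-weighted average: μ_n = (τ₀μ₀ + τ_data·x̄)/(τ₀+τ_data), with τ₀=1/σ₀² and τ_data=n/σ².
Here τ₀ = 1/1116.1 = 0.000896 and τ_data = 19/478.2 = 0.039732, so τ_n = 0.040628.
Rearranging for μ₀: μ₀ = (μ_n·τ_n − τ_data·x̄)/τ₀ = (219.2412·0.040628 − 0.039732·211.0) / 0.000896 = 0.523879/0.000896 ≈ 584.7.

μ₀ = 584.7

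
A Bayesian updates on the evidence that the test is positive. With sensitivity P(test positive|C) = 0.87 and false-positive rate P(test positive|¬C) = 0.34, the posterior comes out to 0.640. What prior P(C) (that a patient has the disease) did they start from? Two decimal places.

P(C) = 0.41

Bayes' rule in odds form gives O(C|E) = O(C)·[P(E|C)/P(E|¬C)], hence O(C) = O(C|E)/LR.
Posterior odds = 0.640/(1−0.640) = 1.7778. LR = 0.87/0.34 = 2.5588.
Prior odds = 1.7778/2.5588 = 0.6948, so P(C) = 0.6948/(1+0.6948) ≈ 0.41.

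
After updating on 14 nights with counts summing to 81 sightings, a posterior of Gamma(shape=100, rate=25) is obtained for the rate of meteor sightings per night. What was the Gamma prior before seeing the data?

Gamma–Poisson conjugacy: posterior shape = α + Σxᵢ, posterior rate = β + n.
So α = 100 − 81 = 19 and β = 25 − 14 = 11.

Gamma(shape=19, rate=11)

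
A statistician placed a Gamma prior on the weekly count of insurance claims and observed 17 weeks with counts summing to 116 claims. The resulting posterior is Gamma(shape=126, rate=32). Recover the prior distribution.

Gamma–Poisson conjugacy: posterior shape = α + Σxᵢ, posterior rate = β + n.
So α = 126 − 116 = 10 and β = 32 − 17 = 15.

Gamma(shape=10, rate=15)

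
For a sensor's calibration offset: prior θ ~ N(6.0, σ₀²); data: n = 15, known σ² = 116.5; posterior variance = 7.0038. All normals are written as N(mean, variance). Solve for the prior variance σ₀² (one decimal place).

Posterior precision equals prior precision plus data precision: 1/σ_n² = 1/σ₀² + n/σ².
So 1/σ₀² = 1/7.0038 − 15/116.5 = 0.142780 − 0.128755 = 0.014025.
Hence σ₀² = 1/0.014025 ≈ 71.3.

σ₀² = 71.3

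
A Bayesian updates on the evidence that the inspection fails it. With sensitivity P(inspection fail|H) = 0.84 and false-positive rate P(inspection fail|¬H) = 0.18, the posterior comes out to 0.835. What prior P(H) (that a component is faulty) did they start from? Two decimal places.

P(H) = 0.52

Bayes' rule in odds form gives O(H|E) = O(H)·[P(E|H)/P(E|¬H)], hence O(H) = O(H|E)/LR.
Posterior odds = 0.835/(1−0.835) = 5.0606. LR = 0.84/0.18 = 4.6667.
Prior odds = 5.0606/4.6667 = 1.0844, so P(H) = 1.0844/(1+1.0844) ≈ 0.52.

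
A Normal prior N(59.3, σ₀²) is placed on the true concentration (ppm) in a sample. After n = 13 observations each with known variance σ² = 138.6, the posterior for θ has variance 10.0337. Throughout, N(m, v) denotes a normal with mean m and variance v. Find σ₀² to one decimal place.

σ₀² = 170.4

Posterior precision equals prior precision plus data precision: 1/σ_n² = 1/σ₀² + n/σ².
So 1/σ₀² = 1/10.0337 − 13/138.6 = 0.099664 − 0.093795 = 0.005869.
Hence σ₀² = 1/0.005869 ≈ 170.4.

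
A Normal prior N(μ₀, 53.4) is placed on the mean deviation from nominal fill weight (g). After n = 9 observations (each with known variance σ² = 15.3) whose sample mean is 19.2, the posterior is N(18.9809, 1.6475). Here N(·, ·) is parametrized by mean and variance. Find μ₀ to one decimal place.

With known observation variance, the Normal–Normal posterior has precision τ_n = τ₀ + n/σ² and mean μ_n = (τ₀μ₀ + (n/σ²)x̄)/τ_n.
Here τ₀ = 1/53.4 = 0.018727 and τ_data = 9/15.3 = 0.588235, so τ_n = 0.606962.
Rearranging for μ₀: μ₀ = (μ_n·τ_n − τ_data·x̄)/τ₀ = (18.9809·0.606962 − 0.588235·19.2) / 0.018727 = 0.226573/0.018727 ≈ 12.1.

μ₀ = 12.1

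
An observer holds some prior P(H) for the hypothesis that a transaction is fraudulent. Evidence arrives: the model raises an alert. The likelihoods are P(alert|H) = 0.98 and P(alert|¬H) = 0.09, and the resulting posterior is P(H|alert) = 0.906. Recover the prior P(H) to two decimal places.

P(H) = 0.47

In odds form, posterior odds = prior odds × likelihood ratio, so prior odds = posterior odds ÷ LR.
Posterior odds = 0.906/(1−0.906) = 9.6383. LR = 0.98/0.09 = 10.8889.
Prior odds = 9.6383/10.8889 = 0.8851, so P(H) = 0.8851/(1+0.8851) ≈ 0.47.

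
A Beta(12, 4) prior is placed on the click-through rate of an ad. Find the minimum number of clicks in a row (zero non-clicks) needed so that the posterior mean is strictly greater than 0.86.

After k clicks and 0 non-clicks the posterior is Beta(12+k, 4), with mean (12+k)/(12+4+k).
Set (12+k)/(16+k) > 0.86 and solve: k > (0.86·16 − 12)/(1 − 0.86) = 12.571.
The smallest integer exceeding 12.571 is 13.

k = 13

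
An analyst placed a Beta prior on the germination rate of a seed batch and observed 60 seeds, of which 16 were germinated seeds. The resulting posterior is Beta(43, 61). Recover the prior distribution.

Beta(27, 17)

A Beta(a, b) prior with s successes and f failures in binomial data gives a Beta(a+s, b+f) posterior.
So a = 43 − 16 = 27 and b = 61 − 44 = 17.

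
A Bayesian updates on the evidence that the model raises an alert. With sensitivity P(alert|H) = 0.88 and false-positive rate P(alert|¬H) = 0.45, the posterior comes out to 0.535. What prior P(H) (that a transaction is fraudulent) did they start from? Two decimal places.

Bayes' rule in odds form gives O(H|E) = O(H)·[P(E|H)/P(E|¬H)], hence O(H) = O(H|E)/LR.
Posterior odds = 0.535/(1−0.535) = 1.1505. LR = 0.88/0.45 = 1.9556.
Prior odds = 1.1505/1.9556 = 0.5883, so P(H) = 0.5883/(1+0.5883) ≈ 0.37.

P(H) = 0.37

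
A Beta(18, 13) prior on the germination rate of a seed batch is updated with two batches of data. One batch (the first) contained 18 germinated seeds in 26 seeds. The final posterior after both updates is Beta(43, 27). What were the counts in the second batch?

Because Beta–binomial updating is additive in the counts, the combined data contributed (α_post−α_prior, β_post−β_prior) successes and failures.
Total across both batches: 43−18=25 germinated seeds, 27−13=14 non-germinating seeds.
Subtract the first batch: 25−18=7 germinated seeds and 14−8=6 non-germinating seeds.

7 germinated seeds and 6 non-germinating seeds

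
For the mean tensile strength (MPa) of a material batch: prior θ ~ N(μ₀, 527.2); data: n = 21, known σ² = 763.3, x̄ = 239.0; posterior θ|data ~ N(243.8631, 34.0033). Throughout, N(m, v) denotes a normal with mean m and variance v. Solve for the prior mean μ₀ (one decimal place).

μ₀ = 314.4

The posterior mean is a precision-weighted average: μ_n = (τ₀μ₀ + τ_data·x̄)/(τ₀+τ_data), with τ₀=1/σ₀² and τ_data=n/σ².
Here τ₀ = 1/527.2 = 0.001897 and τ_data = 21/763.3 = 0.027512, so τ_n = 0.029409.
Rearranging for μ₀: μ₀ = (μ_n·τ_n − τ_data·x̄)/τ₀ = (243.8631·0.029409 − 0.027512·239.0) / 0.001897 = 0.596402/0.001897 ≈ 314.4.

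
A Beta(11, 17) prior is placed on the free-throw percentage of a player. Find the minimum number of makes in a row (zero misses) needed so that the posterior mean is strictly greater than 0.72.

After k makes and 0 misses the posterior is Beta(11+k, 17), with mean (11+k)/(11+17+k).
Set (11+k)/(28+k) > 0.72 and solve: k > (0.72·28 − 11)/(1 − 0.72) = 32.714.
The smallest integer exceeding 32.714 is 33.

k = 33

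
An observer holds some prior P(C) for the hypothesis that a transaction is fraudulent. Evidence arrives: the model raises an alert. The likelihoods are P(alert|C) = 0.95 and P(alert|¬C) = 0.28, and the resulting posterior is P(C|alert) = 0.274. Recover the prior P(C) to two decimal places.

Bayes' rule in odds form gives O(C|E) = O(C)·[P(E|C)/P(E|¬C)], hence O(C) = O(C|E)/LR.
Posterior odds = 0.274/(1−0.274) = 0.3774. LR = 0.95/0.28 = 3.3929.
Prior odds = 0.3774/3.3929 = 0.1112, so P(C) = 0.1112/(1+0.1112) ≈ 0.10.

P(C) = 0.10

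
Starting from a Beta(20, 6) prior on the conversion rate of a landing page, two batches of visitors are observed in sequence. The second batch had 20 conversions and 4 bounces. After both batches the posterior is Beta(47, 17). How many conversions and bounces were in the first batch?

Sequential conjugate updates are equivalent to a single update on the pooled data, so total successes = posterior α − prior α and total failures = posterior β − prior β.
Total across both batches: 47−20=27 conversions, 17−6=11 bounces.
Subtract the second batch: 27−20=7 conversions and 11−4=7 bounces.

7 conversions and 7 bounces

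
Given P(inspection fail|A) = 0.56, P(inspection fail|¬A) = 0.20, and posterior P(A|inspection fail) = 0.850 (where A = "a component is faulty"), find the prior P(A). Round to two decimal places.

Bayes' rule in odds form gives O(A|E) = O(A)·[P(E|A)/P(E|¬A)], hence O(A) = O(A|E)/LR.
Posterior odds = 0.850/(1−0.850) = 5.6667. LR = 0.56/0.20 = 2.8000.
Prior odds = 5.6667/2.8000 = 2.0238, so P(A) = 2.0238/(1+2.0238) ≈ 0.67.

P(A) = 0.67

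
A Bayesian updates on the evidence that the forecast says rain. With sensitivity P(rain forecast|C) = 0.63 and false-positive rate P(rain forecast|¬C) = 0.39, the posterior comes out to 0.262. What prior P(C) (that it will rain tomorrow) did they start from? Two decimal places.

P(C) = 0.18

Bayes' rule in odds form gives O(C|E) = O(C)·[P(E|C)/P(E|¬C)], hence O(C) = O(C|E)/LR.
Posterior odds = 0.262/(1−0.262) = 0.3550. LR = 0.63/0.39 = 1.6154.
Prior odds = 0.3550/1.6154 = 0.2198, so P(C) = 0.2198/(1+0.2198) ≈ 0.18.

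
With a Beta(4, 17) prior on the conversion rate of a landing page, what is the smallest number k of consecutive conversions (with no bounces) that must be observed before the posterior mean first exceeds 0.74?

After k conversions and 0 bounces the posterior is Beta(4+k, 17), with mean (4+k)/(4+17+k).
Set (4+k)/(21+k) > 0.74 and solve: k > (0.74·21 − 4)/(1 − 0.74) = 44.385.
The smallest integer exceeding 44.385 is 45.

k = 45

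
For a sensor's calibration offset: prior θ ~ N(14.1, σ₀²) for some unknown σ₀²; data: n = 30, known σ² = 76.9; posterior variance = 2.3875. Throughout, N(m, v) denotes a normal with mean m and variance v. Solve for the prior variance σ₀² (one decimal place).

For the Normal–Normal model with known σ², precisions add: τ_n = τ₀ + n/σ².
So 1/σ₀² = 1/2.3875 − 30/76.9 = 0.418848 − 0.390117 = 0.028731.
Hence σ₀² = 1/0.028731 ≈ 34.8.

σ₀² = 34.8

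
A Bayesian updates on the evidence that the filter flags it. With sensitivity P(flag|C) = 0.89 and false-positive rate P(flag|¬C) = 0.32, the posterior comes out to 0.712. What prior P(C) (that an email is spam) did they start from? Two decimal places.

In odds form, posterior odds = prior odds × likelihood ratio, so prior odds = posterior odds ÷ LR.
Posterior odds = 0.712/(1−0.712) = 2.4722. LR = 0.89/0.32 = 2.7812.
Prior odds = 2.4722/2.7812 = 0.8889, so P(C) = 0.8889/(1+0.8889) ≈ 0.47.

P(C) = 0.47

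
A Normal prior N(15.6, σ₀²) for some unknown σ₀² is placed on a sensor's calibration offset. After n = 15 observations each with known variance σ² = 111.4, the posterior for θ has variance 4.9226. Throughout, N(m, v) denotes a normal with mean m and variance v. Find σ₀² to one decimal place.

For the Normal–Normal model with known σ², precisions add: τ_n = τ₀ + n/σ².
So 1/σ₀² = 1/4.9226 − 15/111.4 = 0.203145 − 0.134650 = 0.068495.
Hence σ₀² = 1/0.068495 ≈ 14.6.

σ₀² = 14.6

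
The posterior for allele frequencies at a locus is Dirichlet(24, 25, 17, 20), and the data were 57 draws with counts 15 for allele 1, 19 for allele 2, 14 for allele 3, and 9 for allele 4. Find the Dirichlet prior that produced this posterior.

Dirichlet(9, 6, 3, 11)

For a Dirichlet(α) prior with multinomial counts c, the posterior is Dirichlet(α + c) componentwise.
Subtract each count from the matching posterior parameter: 24−15=9, 25−19=6, 17−14=3, 20−9=11.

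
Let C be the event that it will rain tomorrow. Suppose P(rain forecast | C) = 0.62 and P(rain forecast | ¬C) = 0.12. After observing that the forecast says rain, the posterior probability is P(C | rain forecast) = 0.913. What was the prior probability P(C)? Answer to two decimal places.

P(C) = 0.67

In odds form, posterior odds = prior odds × likelihood ratio, so prior odds = posterior odds ÷ LR.
Posterior odds = 0.913/(1−0.913) = 10.4943. LR = 0.62/0.12 = 5.1667.
Prior odds = 10.4943/5.1667 = 2.0311, so P(C) = 2.0311/(1+2.0311) ≈ 0.67.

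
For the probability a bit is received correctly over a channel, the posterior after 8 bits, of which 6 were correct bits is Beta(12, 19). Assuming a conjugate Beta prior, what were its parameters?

Beta(6, 17)

Beta is conjugate to the binomial likelihood: posterior = Beta(a+s, b+f).
Subtract the data counts: 12−6=6, 19−2=17.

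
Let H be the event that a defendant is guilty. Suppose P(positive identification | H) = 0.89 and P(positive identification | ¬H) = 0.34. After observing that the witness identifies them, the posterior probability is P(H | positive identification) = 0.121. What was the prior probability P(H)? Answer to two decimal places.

P(H) = 0.05

Bayes' rule in odds form gives O(H|E) = O(H)·[P(E|H)/P(E|¬H)], hence O(H) = O(H|E)/LR.
Posterior odds = 0.121/(1−0.121) = 0.1377. LR = 0.89/0.34 = 2.6176.
Prior odds = 0.1377/2.6176 = 0.0526, so P(H) = 0.0526/(1+0.0526) ≈ 0.05.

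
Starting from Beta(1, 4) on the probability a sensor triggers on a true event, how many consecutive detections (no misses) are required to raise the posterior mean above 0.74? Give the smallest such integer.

After k detections and 0 misses the posterior is Beta(1+k, 4), with mean (1+k)/(1+4+k).
Set (1+k)/(5+k) > 0.74 and solve: k > (0.74·5 − 1)/(1 − 0.74) = 10.385.
The smallest integer exceeding 10.385 is 11, and checking k=11: (12)/(16) = 0.7500 > 0.74.

k = 11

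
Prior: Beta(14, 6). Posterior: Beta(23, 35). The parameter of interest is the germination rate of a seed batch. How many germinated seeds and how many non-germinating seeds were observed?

9 germinated seeds and 29 non-germinating seeds

A Beta(α, β) prior with s successes and f failures in binomial data gives a Beta(α+s, β+f) posterior.
So s = 23 − 14 = 9 and f = 35 − 6 = 29.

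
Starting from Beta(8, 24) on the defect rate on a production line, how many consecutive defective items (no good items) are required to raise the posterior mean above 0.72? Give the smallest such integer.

After k defective items and 0 good items the posterior is Beta(8+k, 24), with mean (8+k)/(8+24+k).
Set (8+k)/(32+k) > 0.72 and solve: k > (0.72·32 − 8)/(1 − 0.72) = 53.714.
The smallest integer exceeding 53.714 is 54.

k = 54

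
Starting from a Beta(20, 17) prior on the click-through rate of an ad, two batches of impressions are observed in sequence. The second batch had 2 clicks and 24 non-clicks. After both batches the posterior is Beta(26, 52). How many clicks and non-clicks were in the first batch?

Sequential conjugate updates are equivalent to a single update on the pooled data, so total successes = posterior α − prior α and total failures = posterior β − prior β.
Total across both batches: 26−20=6 clicks, 52−17=35 non-clicks.
Subtract the second batch: 6−2=4 clicks and 35−24=11 non-clicks.

4 clicks and 11 non-clicks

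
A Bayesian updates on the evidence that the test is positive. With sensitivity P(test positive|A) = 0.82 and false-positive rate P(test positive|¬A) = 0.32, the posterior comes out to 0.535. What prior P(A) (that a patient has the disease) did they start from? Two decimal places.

P(A) = 0.31

Bayes' rule in odds form gives O(A|E) = O(A)·[P(E|A)/P(E|¬A)], hence O(A) = O(A|E)/LR.
Posterior odds = 0.535/(1−0.535) = 1.1505. LR = 0.82/0.32 = 2.5625.
Prior odds = 1.1505/2.5625 = 0.4490, so P(A) = 0.4490/(1+0.4490) ≈ 0.31.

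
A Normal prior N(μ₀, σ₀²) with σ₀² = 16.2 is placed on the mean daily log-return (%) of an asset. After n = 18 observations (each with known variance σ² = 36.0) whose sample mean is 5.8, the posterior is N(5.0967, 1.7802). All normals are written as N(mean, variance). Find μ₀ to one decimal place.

With known observation variance, the Normal–Normal posterior has precision τ_n = τ₀ + n/σ² and mean μ_n = (τ₀μ₀ + (n/σ²)x̄)/τ_n.
Here τ₀ = 1/16.2 = 0.061728 and τ_data = 18/36.0 = 0.500000, so τ_n = 0.561728.
Rearranging for μ₀: μ₀ = (μ_n·τ_n − τ_data·x̄)/τ₀ = (5.0967·0.561728 − 0.500000·5.8) / 0.061728 = -0.037041/0.061728 ≈ -0.6.

μ₀ = -0.6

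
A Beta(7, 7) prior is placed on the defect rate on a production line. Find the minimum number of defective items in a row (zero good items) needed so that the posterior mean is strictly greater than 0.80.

k = 22

After k defective items and 0 good items the posterior is Beta(7+k, 7), with mean (7+k)/(7+7+k).
Set (7+k)/(14+k) > 0.80 and solve: k > (0.80·14 − 7)/(1 − 0.80) = 21.000.
The smallest integer exceeding 21.000 is 22, and checking k=22: (29)/(36) = 0.8056 > 0.80.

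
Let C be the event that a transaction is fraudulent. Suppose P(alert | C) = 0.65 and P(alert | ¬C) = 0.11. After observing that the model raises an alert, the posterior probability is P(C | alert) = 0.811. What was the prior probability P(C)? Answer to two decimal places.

Bayes' rule in odds form gives O(C|E) = O(C)·[P(E|C)/P(E|¬C)], hence O(C) = O(C|E)/LR.
Posterior odds = 0.811/(1−0.811) = 4.2910. LR = 0.65/0.11 = 5.9091.
Prior odds = 4.2910/5.9091 = 0.7262, so P(C) = 0.7262/(1+0.7262) ≈ 0.42.

P(C) = 0.42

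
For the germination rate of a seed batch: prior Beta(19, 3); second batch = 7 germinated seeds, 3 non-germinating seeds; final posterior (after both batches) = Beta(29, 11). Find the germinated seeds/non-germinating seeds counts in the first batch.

Sequential conjugate updates are equivalent to a single update on the pooled data, so total successes = posterior α − prior α and total failures = posterior β − prior β.
Total across both batches: 29−19=10 germinated seeds, 11−3=8 non-germinating seeds.
Subtract the second batch: 10−7=3 germinated seeds and 8−3=5 non-germinating seeds.

3 germinated seeds and 5 non-germinating seeds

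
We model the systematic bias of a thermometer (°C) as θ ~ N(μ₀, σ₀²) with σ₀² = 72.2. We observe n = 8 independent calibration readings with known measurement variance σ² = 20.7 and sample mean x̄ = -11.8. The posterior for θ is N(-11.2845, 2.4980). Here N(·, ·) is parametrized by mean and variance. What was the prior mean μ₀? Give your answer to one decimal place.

The posterior mean is a precision-weighted average: μ_n = (τ₀μ₀ + τ_data·x̄)/(τ₀+τ_data), with τ₀=1/σ₀² and τ_data=n/σ².
Here τ₀ = 1/72.2 = 0.013850 and τ_data = 8/20.7 = 0.386473, so τ_n = 0.400323.
Rearranging for μ₀: μ₀ = (μ_n·τ_n − τ_data·x̄)/τ₀ = (-11.2845·0.400323 − 0.386473·-11.8) / 0.013850 = 0.042937/0.013850 ≈ 3.1.

μ₀ = 3.1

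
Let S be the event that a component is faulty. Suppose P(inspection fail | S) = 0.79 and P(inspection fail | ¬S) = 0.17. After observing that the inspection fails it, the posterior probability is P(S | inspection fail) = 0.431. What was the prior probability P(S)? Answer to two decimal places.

P(S) = 0.14

In odds form, posterior odds = prior odds × likelihood ratio, so prior odds = posterior odds ÷ LR.
Posterior odds = 0.431/(1−0.431) = 0.7575. LR = 0.79/0.17 = 4.6471.
Prior odds = 0.7575/4.6471 = 0.1630, so P(S) = 0.1630/(1+0.1630) ≈ 0.14.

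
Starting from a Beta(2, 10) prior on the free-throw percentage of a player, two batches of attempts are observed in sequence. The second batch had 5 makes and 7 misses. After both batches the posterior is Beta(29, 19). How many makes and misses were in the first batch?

Because Beta–binomial updating is additive in the counts, the combined data contributed (α_post−α_prior, β_post−β_prior) successes and failures.
Total across both batches: 29−2=27 makes, 19−10=9 misses.
Subtract the second batch: 27−5=22 makes and 9−7=2 misses.

22 makes and 2 misses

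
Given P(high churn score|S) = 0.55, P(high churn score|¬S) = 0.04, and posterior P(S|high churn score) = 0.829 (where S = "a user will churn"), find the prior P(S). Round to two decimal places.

P(S) = 0.26

In odds form, posterior odds = prior odds × likelihood ratio, so prior odds = posterior odds ÷ LR.
Posterior odds = 0.829/(1−0.829) = 4.8480. LR = 0.55/0.04 = 13.7500.
Prior odds = 4.8480/13.7500 = 0.3526, so P(S) = 0.3526/(1+0.3526) ≈ 0.26.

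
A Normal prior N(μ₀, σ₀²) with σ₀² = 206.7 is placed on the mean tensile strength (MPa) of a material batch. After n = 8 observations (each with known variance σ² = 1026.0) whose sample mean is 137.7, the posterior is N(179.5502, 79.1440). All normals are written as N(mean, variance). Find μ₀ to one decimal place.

μ₀ = 247.0

With known observation variance, the Normal–Normal posterior has precision τ_n = τ₀ + n/σ² and mean μ_n = (τ₀μ₀ + (n/σ²)x̄)/τ_n.
Here τ₀ = 1/206.7 = 0.004838 and τ_data = 8/1026.0 = 0.007797, so τ_n = 0.012635.
Rearranging for μ₀: μ₀ = (μ_n·τ_n − τ_data·x̄)/τ₀ = (179.5502·0.012635 − 0.007797·137.7) / 0.004838 = 1.194970/0.004838 ≈ 247.0.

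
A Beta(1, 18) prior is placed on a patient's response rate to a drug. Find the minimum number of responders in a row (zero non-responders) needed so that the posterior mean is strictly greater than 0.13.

k = 2

After k responders and 0 non-responders the posterior is Beta(1+k, 18), with mean (1+k)/(1+18+k).
Set (1+k)/(19+k) > 0.13 and solve: k > (0.13·19 − 1)/(1 − 0.13) = 1.690.
The smallest integer exceeding 1.690 is 2, and checking k=2: (3)/(21) = 0.1429 > 0.13.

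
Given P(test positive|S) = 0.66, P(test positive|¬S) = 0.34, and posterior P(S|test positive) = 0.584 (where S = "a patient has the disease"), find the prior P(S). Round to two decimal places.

Bayes' rule in odds form gives O(S|E) = O(S)·[P(E|S)/P(E|¬S)], hence O(S) = O(S|E)/LR.
Posterior odds = 0.584/(1−0.584) = 1.4038. LR = 0.66/0.34 = 1.9412.
Prior odds = 1.4038/1.9412 = 0.7232, so P(S) = 0.7232/(1+0.7232) ≈ 0.42.

P(S) = 0.42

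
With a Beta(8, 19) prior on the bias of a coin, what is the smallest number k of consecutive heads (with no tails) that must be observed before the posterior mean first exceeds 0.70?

k = 37

After k heads and 0 tails the posterior is Beta(8+k, 19), with mean (8+k)/(8+19+k).
Set (8+k)/(27+k) > 0.70 and solve: k > (0.70·27 − 8)/(1 − 0.70) = 36.333.
The smallest integer exceeding 36.333 is 37.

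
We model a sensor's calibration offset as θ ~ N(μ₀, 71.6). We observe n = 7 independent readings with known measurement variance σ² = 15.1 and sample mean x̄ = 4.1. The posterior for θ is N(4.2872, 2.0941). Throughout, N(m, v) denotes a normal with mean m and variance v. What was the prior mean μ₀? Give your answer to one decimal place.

With known observation variance, the Normal–Normal posterior has precision τ_n = τ₀ + n/σ² and mean μ_n = (τ₀μ₀ + (n/σ²)x̄)/τ_n.
Here τ₀ = 1/71.6 = 0.013966 and τ_data = 7/15.1 = 0.463576, so τ_n = 0.477542.
Rearranging for μ₀: μ₀ = (μ_n·τ_n − τ_data·x̄)/τ₀ = (4.2872·0.477542 − 0.463576·4.1) / 0.013966 = 0.146656/0.013966 ≈ 10.5.

μ₀ = 10.5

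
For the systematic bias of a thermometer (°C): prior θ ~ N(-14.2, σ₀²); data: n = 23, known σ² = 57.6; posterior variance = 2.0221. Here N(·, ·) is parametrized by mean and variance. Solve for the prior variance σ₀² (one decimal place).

Posterior precision equals prior precision plus data precision: 1/σ_n² = 1/σ₀² + n/σ².
So 1/σ₀² = 1/2.0221 − 23/57.6 = 0.494535 − 0.399306 = 0.095229.
Hence σ₀² = 1/0.095229 ≈ 10.5.

σ₀² = 10.5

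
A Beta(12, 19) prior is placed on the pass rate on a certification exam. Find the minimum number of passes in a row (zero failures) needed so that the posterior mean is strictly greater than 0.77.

k = 52

After k passes and 0 failures the posterior is Beta(12+k, 19), with mean (12+k)/(12+19+k).
Set (12+k)/(31+k) > 0.77 and solve: k > (0.77·31 − 12)/(1 − 0.77) = 51.609.
The smallest integer exceeding 51.609 is 52, and checking k=52: (64)/(83) = 0.7711 > 0.77.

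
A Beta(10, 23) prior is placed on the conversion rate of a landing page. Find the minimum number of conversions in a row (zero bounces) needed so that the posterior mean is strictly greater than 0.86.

k = 132

After k conversions and 0 bounces the posterior is Beta(10+k, 23), with mean (10+k)/(10+23+k).
Set (10+k)/(33+k) > 0.86 and solve: k > (0.86·33 − 10)/(1 − 0.86) = 131.286.
The smallest integer exceeding 131.286 is 132, and checking k=132: (142)/(165) = 0.8606 > 0.86.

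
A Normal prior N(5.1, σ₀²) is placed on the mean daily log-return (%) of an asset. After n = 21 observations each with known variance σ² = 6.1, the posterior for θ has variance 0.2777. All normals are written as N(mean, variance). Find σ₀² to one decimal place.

Posterior precision equals prior precision plus data precision: 1/σ_n² = 1/σ₀² + n/σ².
So 1/σ₀² = 1/0.2777 − 21/6.1 = 3.601008 − 3.442623 = 0.158385.
Hence σ₀² = 1/0.158385 ≈ 6.3.

σ₀² = 6.3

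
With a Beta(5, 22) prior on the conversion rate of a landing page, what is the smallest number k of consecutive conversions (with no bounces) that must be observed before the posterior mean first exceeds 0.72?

k = 52

After k conversions and 0 bounces the posterior is Beta(5+k, 22), with mean (5+k)/(5+22+k).
Set (5+k)/(27+k) > 0.72 and solve: k > (0.72·27 − 5)/(1 − 0.72) = 51.571.
The smallest integer exceeding 51.571 is 52, and checking k=52: (57)/(79) = 0.7215 > 0.72.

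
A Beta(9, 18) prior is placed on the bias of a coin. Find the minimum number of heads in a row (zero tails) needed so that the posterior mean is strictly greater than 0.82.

k = 74

After k heads and 0 tails the posterior is Beta(9+k, 18), with mean (9+k)/(9+18+k).
Set (9+k)/(27+k) > 0.82 and solve: k > (0.82·27 − 9)/(1 − 0.82) = 73.000.
The smallest integer exceeding 73.000 is 74, and checking k=74: (83)/(101) = 0.8218 > 0.82.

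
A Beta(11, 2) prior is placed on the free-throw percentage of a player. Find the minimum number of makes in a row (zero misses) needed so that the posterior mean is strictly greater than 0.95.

After k makes and 0 misses the posterior is Beta(11+k, 2), with mean (11+k)/(11+2+k).
Set (11+k)/(13+k) > 0.95 and solve: k > (0.95·13 − 11)/(1 − 0.95) = 27.000.
The smallest integer exceeding 27.000 is 28, and checking k=28: (39)/(41) = 0.9512 > 0.95.

k = 28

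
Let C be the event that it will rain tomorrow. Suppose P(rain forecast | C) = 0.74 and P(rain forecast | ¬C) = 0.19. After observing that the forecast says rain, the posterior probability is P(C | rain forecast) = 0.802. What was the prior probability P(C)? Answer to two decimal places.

In odds form, posterior odds = prior odds × likelihood ratio, so prior odds = posterior odds ÷ LR.
Posterior odds = 0.802/(1−0.802) = 4.0505. LR = 0.74/0.19 = 3.8947.
Prior odds = 4.0505/3.8947 = 1.0400, so P(C) = 1.0400/(1+1.0400) ≈ 0.51.

P(C) = 0.51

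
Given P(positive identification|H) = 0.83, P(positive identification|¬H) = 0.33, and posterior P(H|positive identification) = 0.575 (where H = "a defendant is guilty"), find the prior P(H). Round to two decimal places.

P(H) = 0.35

Bayes' rule in odds form gives O(H|E) = O(H)·[P(E|H)/P(E|¬H)], hence O(H) = O(H|E)/LR.
Posterior odds = 0.575/(1−0.575) = 1.3529. LR = 0.83/0.33 = 2.5152.
Prior odds = 1.3529/2.5152 = 0.5379, so P(H) = 0.5379/(1+0.5379) ≈ 0.35.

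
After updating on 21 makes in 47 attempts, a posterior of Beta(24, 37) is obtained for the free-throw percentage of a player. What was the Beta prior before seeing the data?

A Beta(a, b) prior with s successes and f failures in binomial data gives a Beta(a+s, b+f) posterior.
Subtract the data counts: 24−21=3, 37−26=11.

Beta(3, 11)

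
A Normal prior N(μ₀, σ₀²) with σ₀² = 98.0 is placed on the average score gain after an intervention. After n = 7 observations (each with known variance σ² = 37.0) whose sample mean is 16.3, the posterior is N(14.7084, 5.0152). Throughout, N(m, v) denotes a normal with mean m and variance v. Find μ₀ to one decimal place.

The posterior mean is a precision-weighted average: μ_n = (τ₀μ₀ + τ_data·x̄)/(τ₀+τ_data), with τ₀=1/σ₀² and τ_data=n/σ².
Here τ₀ = 1/98.0 = 0.010204 and τ_data = 7/37.0 = 0.189189, so τ_n = 0.199393.
Rearranging for μ₀: μ₀ = (μ_n·τ_n − τ_data·x̄)/τ₀ = (14.7084·0.199393 − 0.189189·16.3) / 0.010204 = -0.151029/0.010204 ≈ -14.8.

μ₀ = -14.8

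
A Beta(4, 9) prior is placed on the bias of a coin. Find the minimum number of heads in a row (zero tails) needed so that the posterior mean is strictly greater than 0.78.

After k heads and 0 tails the posterior is Beta(4+k, 9), with mean (4+k)/(4+9+k).
Set (4+k)/(13+k) > 0.78 and solve: k > (0.78·13 − 4)/(1 − 0.78) = 27.909.
The smallest integer exceeding 27.909 is 28.

k = 28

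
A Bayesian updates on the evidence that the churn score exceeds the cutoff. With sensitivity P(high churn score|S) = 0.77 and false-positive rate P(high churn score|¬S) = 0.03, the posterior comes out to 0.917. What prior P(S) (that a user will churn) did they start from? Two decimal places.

P(S) = 0.30

Bayes' rule in odds form gives O(S|E) = O(S)·[P(E|S)/P(E|¬S)], hence O(S) = O(S|E)/LR.
Posterior odds = 0.917/(1−0.917) = 11.0482. LR = 0.77/0.03 = 25.6667.
Prior odds = 11.0482/25.6667 = 0.4304, so P(S) = 0.4304/(1+0.4304) ≈ 0.30.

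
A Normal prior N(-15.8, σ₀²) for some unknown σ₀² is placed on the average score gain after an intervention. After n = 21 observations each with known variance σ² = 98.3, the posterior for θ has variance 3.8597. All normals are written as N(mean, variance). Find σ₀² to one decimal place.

σ₀² = 22.0

Posterior precision equals prior precision plus data precision: 1/σ_n² = 1/σ₀² + n/σ².
So 1/σ₀² = 1/3.8597 − 21/98.3 = 0.259087 − 0.213632 = 0.045455.
Hence σ₀² = 1/0.045455 ≈ 22.0.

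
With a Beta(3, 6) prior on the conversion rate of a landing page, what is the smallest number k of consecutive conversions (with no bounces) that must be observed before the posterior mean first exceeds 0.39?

After k conversions and 0 bounces the posterior is Beta(3+k, 6), with mean (3+k)/(3+6+k).
Set (3+k)/(9+k) > 0.39 and solve: k > (0.39·9 − 3)/(1 − 0.39) = 0.836.
The smallest integer exceeding 0.836 is 1, and checking k=1: (4)/(10) = 0.4000 > 0.39.

k = 1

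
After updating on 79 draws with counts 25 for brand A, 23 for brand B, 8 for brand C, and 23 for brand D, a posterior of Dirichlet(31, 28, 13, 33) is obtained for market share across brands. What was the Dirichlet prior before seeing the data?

For a Dirichlet(α) prior with multinomial counts c, the posterior is Dirichlet(α + c) componentwise.
Subtract each count from the matching posterior parameter: 31−25=6, 28−23=5, 13−8=5, 33−23=10.

Dirichlet(6, 5, 5, 10)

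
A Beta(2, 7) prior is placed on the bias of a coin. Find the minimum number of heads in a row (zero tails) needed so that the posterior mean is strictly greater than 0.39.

After k heads and 0 tails the posterior is Beta(2+k, 7), with mean (2+k)/(2+7+k).
Set (2+k)/(9+k) > 0.39 and solve: k > (0.39·9 − 2)/(1 − 0.39) = 2.475.
The smallest integer exceeding 2.475 is 3, and checking k=3: (5)/(12) = 0.4167 > 0.39.

k = 3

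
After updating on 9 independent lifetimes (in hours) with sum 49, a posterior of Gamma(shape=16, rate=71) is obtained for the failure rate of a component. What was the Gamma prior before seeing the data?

Gamma(shape=7, rate=22)

Gamma–exponential conjugacy: posterior shape = α + n, posterior rate = β + Σtᵢ.
So α = 16 − 9 = 7 and β = 71 − 49 = 22.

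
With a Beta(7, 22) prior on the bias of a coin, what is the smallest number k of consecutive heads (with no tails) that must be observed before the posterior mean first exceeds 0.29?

After k heads and 0 tails the posterior is Beta(7+k, 22), with mean (7+k)/(7+22+k).
Set (7+k)/(29+k) > 0.29 and solve: k > (0.29·29 − 7)/(1 − 0.29) = 1.986.
The smallest integer exceeding 1.986 is 2, and checking k=2: (9)/(31) = 0.2903 > 0.29.

k = 2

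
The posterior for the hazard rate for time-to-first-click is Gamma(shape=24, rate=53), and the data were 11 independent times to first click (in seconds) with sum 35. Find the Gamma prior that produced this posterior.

Gamma–exponential conjugacy: posterior shape = α + n, posterior rate = β + Σtᵢ.
So α = 24 − 11 = 13 and β = 53 − 35 = 18.

Gamma(shape=13, rate=18)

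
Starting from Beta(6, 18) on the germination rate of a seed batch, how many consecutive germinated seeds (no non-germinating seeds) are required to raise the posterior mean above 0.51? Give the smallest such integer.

After k germinated seeds and 0 non-germinating seeds the posterior is Beta(6+k, 18), with mean (6+k)/(6+18+k).
Set (6+k)/(24+k) > 0.51 and solve: k > (0.51·24 − 6)/(1 − 0.51) = 12.735.
The smallest integer exceeding 12.735 is 13, and checking k=13: (19)/(37) = 0.5135 > 0.51.

k = 13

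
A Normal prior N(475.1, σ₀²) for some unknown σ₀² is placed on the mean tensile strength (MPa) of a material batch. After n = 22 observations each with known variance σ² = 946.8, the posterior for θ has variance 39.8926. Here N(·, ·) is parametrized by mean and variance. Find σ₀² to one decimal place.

Posterior precision equals prior precision plus data precision: 1/σ_n² = 1/σ₀² + n/σ².
So 1/σ₀² = 1/39.8926 − 22/946.8 = 0.025067 − 0.023236 = 0.001831.
Hence σ₀² = 1/0.001831 ≈ 546.1.

σ₀² = 546.1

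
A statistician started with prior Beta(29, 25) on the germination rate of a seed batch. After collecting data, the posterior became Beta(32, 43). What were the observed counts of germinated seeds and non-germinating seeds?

3 germinated seeds and 18 non-germinating seeds

A Beta(a, b) prior with s successes and f failures in binomial data gives a Beta(a+s, b+f) posterior.
So s = 32 − 29 = 3 and f = 43 − 25 = 18.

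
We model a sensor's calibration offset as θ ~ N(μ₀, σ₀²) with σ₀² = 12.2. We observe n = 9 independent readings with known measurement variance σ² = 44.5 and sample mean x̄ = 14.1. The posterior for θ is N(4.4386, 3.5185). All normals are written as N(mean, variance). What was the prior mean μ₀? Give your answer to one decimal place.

μ₀ = -19.4

With known observation variance, the Normal–Normal posterior has precision τ_n = τ₀ + n/σ² and mean μ_n = (τ₀μ₀ + (n/σ²)x̄)/τ_n.
Here τ₀ = 1/12.2 = 0.081967 and τ_data = 9/44.5 = 0.202247, so τ_n = 0.284214.
Rearranging for μ₀: μ₀ = (μ_n·τ_n − τ_data·x̄)/τ₀ = (4.4386·0.284214 − 0.202247·14.1) / 0.081967 = -1.590170/0.081967 ≈ -19.4.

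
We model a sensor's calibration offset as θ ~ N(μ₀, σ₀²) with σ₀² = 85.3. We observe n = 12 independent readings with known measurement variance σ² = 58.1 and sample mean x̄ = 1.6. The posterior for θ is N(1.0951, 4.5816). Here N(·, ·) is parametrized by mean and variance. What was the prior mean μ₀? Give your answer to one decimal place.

The posterior mean is a precision-weighted average: μ_n = (τ₀μ₀ + τ_data·x̄)/(τ₀+τ_data), with τ₀=1/σ₀² and τ_data=n/σ².
Here τ₀ = 1/85.3 = 0.011723 and τ_data = 12/58.1 = 0.206540, so τ_n = 0.218263.
Rearranging for μ₀: μ₀ = (μ_n·τ_n − τ_data·x̄)/τ₀ = (1.0951·0.218263 − 0.206540·1.6) / 0.011723 = -0.091444/0.011723 ≈ -7.8.

μ₀ = -7.8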